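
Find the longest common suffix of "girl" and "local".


Word 1: "girl"
Word 2: "local"
Comparing from end:
  Pos -1: 'l' == 'l'
  Pos -2: 'r' != 'a' (stop)
LCS = "l" (length 1)


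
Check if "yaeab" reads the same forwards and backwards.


Word: "yaeab"
Reversed: "baeay"
Forward == Backward? yaeab != baeay
Palindrome = No


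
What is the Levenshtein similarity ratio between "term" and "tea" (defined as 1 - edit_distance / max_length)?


Word 1: "term" (length 4)
Word 2: "tea" (length 3)
One optimal edit sequence:
  1. keep 't'
  2. keep 'e'
  3. delete 'r'  (+1)
  4. substitute 'm' -> 'a'  (+1)
Edit distance = 2
Max length = max(4, 3) = 4
Similarity = 1 - 2/4
= 0.5000


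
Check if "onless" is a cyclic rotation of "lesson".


Word: "lesson", Candidate: "onless"
Method: check if candidate is substring of word+word
"lessonlesson" contains "onless"? Yes
Is rotation = Yes


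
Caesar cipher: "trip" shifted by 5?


Word: "trip"
Shift: 5
Each letter → (letter + shift) mod 26:
  't' (19) + 5 = 24 → 'y'
  'r' (17) + 5 = 22 → 'w'
  'i' (8) + 5 = 13 → 'n'
  'p' (15) + 5 = 20 → 'u'
Result = "ywnu"


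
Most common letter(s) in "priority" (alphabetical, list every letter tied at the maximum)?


Word: "priority"
Letter counts:
  'i': 2
  'o': 1
  'p': 1
  'r': 2
  't': 1
  'y': 1
Maximum count = 2
Most frequent = 'i', 'r' (2 times each)


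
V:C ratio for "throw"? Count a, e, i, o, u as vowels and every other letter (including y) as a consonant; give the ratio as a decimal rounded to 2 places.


Word: "throw"
Vowels (a,e,i,o,u): 1
Consonants: 4
Ratio = 1/4
= 0.25


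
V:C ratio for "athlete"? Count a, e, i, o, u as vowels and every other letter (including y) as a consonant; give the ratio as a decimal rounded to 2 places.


Word: "athlete"
Vowels (a,e,i,o,u): 3
Consonants: 4
Ratio = 3/4
= 0.75


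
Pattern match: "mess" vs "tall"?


Pattern of "mess": [0, 1, 2, 2]
Pattern of "tall": [0, 1, 2, 2]
Patterns match
Same pattern = Yes


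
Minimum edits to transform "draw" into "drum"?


Word 1: "draw" (length 4)
Word 2: "drum" (length 4)
One optimal edit sequence (insert/delete/substitute each cost 1):
  1. keep 'd'
  2. keep 'r'
  3. substitute 'a' -> 'u'  (+1)
  4. substitute 'w' -> 'm'  (+1)
Total edit operations: 2
Edit distance = 2


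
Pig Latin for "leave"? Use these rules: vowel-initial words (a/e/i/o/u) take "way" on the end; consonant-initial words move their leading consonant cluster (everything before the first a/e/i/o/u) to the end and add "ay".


Word: "leave"
Starts with consonant(s) → move to end, add 'ay'
Consonant cluster: "l"
Pig Latin = "eavelay"


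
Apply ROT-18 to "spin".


Word: "spin"
Shift: 18
Each letter → (letter + shift) mod 26:
  's' (18) + 18 = 10 → 'k'
  'p' (15) + 18 = 7 → 'h'
  'i' (8) + 18 = 0 → 'a'
  'n' (13) + 18 = 5 → 'f'
Result = "khaf"


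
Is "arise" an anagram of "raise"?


Word 1: "raise" → sorted: aeirs
Word 2: "arise" → sorted: aeirs
Same letters? aeirs == aeirs
Anagram = Yes


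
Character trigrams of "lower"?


Word: "lower" (length 5)
Number of trigrams = 5 - 3 + 1 = 3
  Position 0: "low"
  Position 1: "owe"
  Position 2: "wer"
Trigrams = "low", "owe", "wer"


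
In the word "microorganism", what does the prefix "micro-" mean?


Prefix: micro-
Example: microorganism (micro- + organism)
Meaning = small


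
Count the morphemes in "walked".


Word: "walked"
Morphemes: walk | -ed
Each morpheme carries meaning
= 2 morphemes


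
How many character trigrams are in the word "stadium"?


Word: "stadium" (length 7)
Number of 3-grams = length - 3 + 1 = 7 - 3 + 1
= 5


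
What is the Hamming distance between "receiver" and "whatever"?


Comparing character by character (same length = 8):
  Pos 0: 'r' vs 'w' !=
  Pos 1: 'e' vs 'h' !=
  Pos 2: 'c' vs 'a' !=
  Pos 3: 'e' vs 't' !=
  Pos 4: 'i' vs 'e' !=
  Pos 5: 'v' vs 'v' =
  Pos 6: 'e' vs 'e' =
  Pos 7: 'r' vs 'r' =
Hamming distance = 5


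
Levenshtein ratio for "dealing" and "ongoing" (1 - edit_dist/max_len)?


Word 1: "dealing" (length 7)
Word 2: "ongoing" (length 7)
One optimal edit sequence:
  1. substitute 'd' -> 'o'  (+1)
  2. substitute 'e' -> 'n'  (+1)
  3. substitute 'a' -> 'g'  (+1)
  4. substitute 'l' -> 'o'  (+1)
  5. keep 'i'
  6. keep 'n'
  7. keep 'g'
Edit distance = 4
Max length = max(7, 7) = 7
Similarity = 1 - 4/7
= 0.4286


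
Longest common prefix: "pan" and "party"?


Word 1: "pan"
Word 2: "party"
Comparing from start:
  Pos 0: 'p' == 'p'
  Pos 1: 'a' == 'a'
  Pos 2: 'n' != 'r' (stop)
LCP = "pa" (length 2)


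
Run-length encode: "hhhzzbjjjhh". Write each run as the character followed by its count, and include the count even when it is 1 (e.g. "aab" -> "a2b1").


String: "hhhzzbjjjhh"
Scanning for consecutive runs:
  'h' x 3
  'z' x 2
  'b' x 1
  'j' x 3
  'h' x 2
RLE = "h3z2b1j3h2"


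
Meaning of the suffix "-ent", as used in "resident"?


Suffix: -ent
Example: resident = reside + -ent, with a spelling change
Meaning = one who / that which


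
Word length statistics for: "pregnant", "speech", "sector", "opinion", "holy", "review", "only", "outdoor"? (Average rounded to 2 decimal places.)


Lengths: "pregnant"=8, "speech"=6, "sector"=6, "opinion"=7, "holy"=4, "review"=6, "only"=4, "outdoor"=7
Sum = 48, Count = 8
Average = 48/8 = 6.00
= avg=6.00, min=4, max=8


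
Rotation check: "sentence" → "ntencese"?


Word: "sentence", Candidate: "ntencese"
Method: check if candidate is substring of word+word
"sentencesentence" contains "ntencese"? Yes
Is rotation = Yes


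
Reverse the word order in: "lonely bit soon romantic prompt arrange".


Original: "lonely bit soon romantic prompt arrange"
Words (1..n): lonely | bit | soon | romantic | prompt | arrange
Reversed (n..1): arrange | prompt | romantic | soon | bit | lonely
Result = "arrange prompt romantic soon bit lonely"


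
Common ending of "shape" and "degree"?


Word 1: "shape"
Word 2: "degree"
Comparing from end:
  Pos -1: 'e' == 'e'
  Pos -2: 'p' != 'e' (stop)
LCS = "e" (length 1)


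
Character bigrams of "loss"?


Word: "loss" (length 4)
Number of bigrams = 4 - 2 + 1 = 3
  Position 0: "lo"
  Position 1: "os"
  Position 2: "ss"
Bigrams = "lo", "os", "ss"


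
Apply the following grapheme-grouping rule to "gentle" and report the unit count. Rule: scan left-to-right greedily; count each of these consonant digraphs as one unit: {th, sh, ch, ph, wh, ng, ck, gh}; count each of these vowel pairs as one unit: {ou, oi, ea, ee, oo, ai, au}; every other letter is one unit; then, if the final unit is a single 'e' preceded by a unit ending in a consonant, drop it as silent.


Word: "gentle" (6 letters)
Left-to-right scan:
  [1] 'g' (letter)
  [2] 'e' (letter)
  [3] 'n' (letter)
  [4] 't' (letter)
  [5] 'l' (letter)
  [6] 'e' (letter)
Units from scan: 6
Final unit is 'e' after a consonant -> drop as silent (-1)
Sound units = 5 units


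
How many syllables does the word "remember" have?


Word: "remember"
Syllable breakdown: re · mem · ber
Counting: 3 parts
= 3 syllables


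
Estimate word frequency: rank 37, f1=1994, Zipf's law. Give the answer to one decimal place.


Zipf's law: f(r) = f(1) / r
f(1) = 1994
f(37) = 1994 / 37
= 53.9 occurrences


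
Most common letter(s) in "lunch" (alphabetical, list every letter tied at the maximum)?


Word: "lunch"
Letter counts:
  'c': 1
  'h': 1
  'l': 1
  'n': 1
  'u': 1
Maximum count = 1
Most frequent = 'c', 'h', 'l', 'n', 'u' (1 time each)


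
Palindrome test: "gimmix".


Word: "gimmix"
Reversed: "ximmig"
Forward == Backward? gimmix != ximmig
Palindrome = No


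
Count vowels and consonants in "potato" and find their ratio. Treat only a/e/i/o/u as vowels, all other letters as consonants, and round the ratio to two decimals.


Word: "potato"
Vowels (a,e,i,o,u): 3
Consonants: 3
Ratio = 3/3
= 1.00


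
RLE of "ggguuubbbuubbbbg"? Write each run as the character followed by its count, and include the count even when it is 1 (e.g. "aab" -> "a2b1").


String: "ggguuubbbuubbbbg"
Scanning for consecutive runs:
  'g' x 3
  'u' x 3
  'b' x 3
  'u' x 2
  'b' x 4
  'g' x 1
RLE = "g3u3b3u2b4g1"


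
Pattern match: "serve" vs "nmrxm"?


Pattern of "serve": [0, 1, 2, 3, 1]
Pattern of "nmrxm": [0, 1, 2, 3, 1]
Patterns match
Same pattern = Yes


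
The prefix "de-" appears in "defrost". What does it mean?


Prefix: de-
Example: defrost (de- + frost)
Meaning = remove / reverse


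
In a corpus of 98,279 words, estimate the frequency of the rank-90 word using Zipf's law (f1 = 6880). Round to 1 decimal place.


Zipf's law: f(r) = f(1) / r
f(1) = 6880
f(90) = 6880 / 90
= 76.4 occurrences


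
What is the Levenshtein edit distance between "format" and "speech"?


Word 1: "format" (length 6)
Word 2: "speech" (length 6)
One optimal edit sequence (insert/delete/substitute each cost 1):
  1. substitute 'f' -> 's'  (+1)
  2. substitute 'o' -> 'p'  (+1)
  3. substitute 'r' -> 'e'  (+1)
  4. substitute 'm' -> 'e'  (+1)
  5. substitute 'a' -> 'c'  (+1)
  6. substitute 't' -> 'h'  (+1)
Total edit operations: 6
Edit distance = 6


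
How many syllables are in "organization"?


Word: "organization"
Syllable breakdown: or / gan / i / za / tion
Counting: 5 parts
= 5 syllables


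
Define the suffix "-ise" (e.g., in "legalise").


Suffix: -ise
As in: legalise -> legal + -ise
Meaning = to make


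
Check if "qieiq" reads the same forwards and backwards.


Word: "qieiq"
Reversed: "qieiq"
Forward == Backward? qieiq == qieiq
Palindrome = Yes


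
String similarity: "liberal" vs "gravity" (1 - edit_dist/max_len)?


Word 1: "liberal" (length 7)
Word 2: "gravity" (length 7)
One optimal edit sequence:
  1. substitute 'l' -> 'g'  (+1)
  2. substitute 'i' -> 'r'  (+1)
  3. substitute 'b' -> 'a'  (+1)
  4. substitute 'e' -> 'v'  (+1)
  5. substitute 'r' -> 'i'  (+1)
  6. substitute 'a' -> 't'  (+1)
  7. substitute 'l' -> 'y'  (+1)
Edit distance = 7
Max length = max(7, 7) = 7
Similarity = 1 - 7/7
= 0.0000


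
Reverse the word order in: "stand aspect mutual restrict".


Original: "stand aspect mutual restrict"
Words (1..n): stand | aspect | mutual | restrict
Reversed (n..1): restrict | mutual | aspect | stand
Result = "restrict mutual aspect stand"


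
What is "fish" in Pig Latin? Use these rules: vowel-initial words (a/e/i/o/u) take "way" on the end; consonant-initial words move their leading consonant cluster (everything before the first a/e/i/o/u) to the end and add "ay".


Word: "fish"
Starts with consonant(s) → move to end, add 'ay'
Consonant cluster: "f"
Pig Latin = "ishfay"


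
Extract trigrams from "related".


Word: "related" (length 7)
Number of trigrams = 7 - 3 + 1 = 5
  Position 0: "rel"
  Position 1: "ela"
  Position 2: "lat"
  Position 3: "ate"
  Position 4: "ted"
Trigrams = "rel", "ela", "lat", "ate", "ted"


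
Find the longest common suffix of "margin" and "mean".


Word 1: "margin"
Word 2: "mean"
Comparing from end:
  Pos -1: 'n' == 'n'
  Pos -2: 'i' != 'a' (stop)
LCS = "n" (length 1)


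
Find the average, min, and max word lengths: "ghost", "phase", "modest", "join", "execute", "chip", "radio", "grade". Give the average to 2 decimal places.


Lengths: "ghost"=5, "phase"=5, "modest"=6, "join"=4, "execute"=7, "chip"=4, "radio"=5, "grade"=5
Sum = 41, Count = 8
Average = 41/8 = 5.13
= avg=5.13, min=4, max=7


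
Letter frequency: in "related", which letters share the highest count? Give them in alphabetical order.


Word: "related"
Letter counts:
  'a': 1
  'd': 1
  'e': 2
  'l': 1
  'r': 1
  't': 1
Maximum count = 2
Most frequent = 'e' (2 times each)


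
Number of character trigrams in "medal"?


Word: "medal" (length 5)
Number of 3-grams = length - 3 + 1 = 5 - 3 + 1
= 3


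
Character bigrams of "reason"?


Word: "reason" (length 6)
Number of bigrams = 6 - 2 + 1 = 5
  Position 0: "re"
  Position 1: "ea"
  Position 2: "as"
  Position 3: "so"
  Position 4: "on"
Bigrams = "re", "ea", "as", "so", "on"


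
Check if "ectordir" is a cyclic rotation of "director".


Word: "director", Candidate: "ectordir"
Method: check if candidate is substring of word+word
"directordirector" contains "ectordir"? Yes
Is rotation = Yes


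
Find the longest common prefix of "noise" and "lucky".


Word 1: "noise"
Word 2: "lucky"
Comparing from start:
  Pos 0: 'n' != 'l' (stop)
LCP = "" (length 0)


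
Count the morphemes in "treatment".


Word: "treatment"
Morphemes: treat / -ment
Each morpheme carries meaning
= 2 morphemes


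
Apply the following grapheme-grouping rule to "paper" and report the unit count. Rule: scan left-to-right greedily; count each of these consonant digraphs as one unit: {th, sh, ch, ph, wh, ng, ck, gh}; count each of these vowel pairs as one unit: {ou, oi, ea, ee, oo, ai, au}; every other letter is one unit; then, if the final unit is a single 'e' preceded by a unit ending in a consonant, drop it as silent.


Word: "paper" (5 letters)
Left-to-right scan:
  [1] 'p' (letter)
  [2] 'a' (letter)
  [3] 'p' (letter)
  [4] 'e' (letter)
  [5] 'r' (letter)
Units from scan: 5
Sound units = 5 units


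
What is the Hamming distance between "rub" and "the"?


Comparing character by character (same length = 3):
  Pos 0: 'r' vs 't' !=
  Pos 1: 'u' vs 'h' !=
  Pos 2: 'b' vs 'e' !=
Hamming distance = 3


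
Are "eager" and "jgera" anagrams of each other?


Word 1: "eager" → sorted: aeegr
Word 2: "jgera" → sorted: aegjr
Same letters? aeegr != aegjr
Anagram = No


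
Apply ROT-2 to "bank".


Word: "bank"
Shift: 2
Each letter → (letter + shift) mod 26:
  'b' (1) + 2 = 3 → 'd'
  'a' (0) + 2 = 2 → 'c'
  'n' (13) + 2 = 15 → 'p'
  'k' (10) + 2 = 12 → 'm'
Result = "dcpm"


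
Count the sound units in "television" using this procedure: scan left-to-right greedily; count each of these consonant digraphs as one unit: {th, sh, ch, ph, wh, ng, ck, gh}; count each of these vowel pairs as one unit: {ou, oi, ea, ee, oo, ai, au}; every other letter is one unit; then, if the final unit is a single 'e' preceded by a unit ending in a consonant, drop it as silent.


Word: "television" (10 letters)
Left-to-right scan:
  [1] 't' (letter)
  [2] 'e' (letter)
  [3] 'l' (letter)
  [4] 'e' (letter)
  [5] 'v' (letter)
  [6] 'i' (letter)
  [7] 's' (letter)
  [8] 'i' (letter)
  [9] 'o' (letter)
  [10] 'n' (letter)
Units from scan: 10
Sound units = 10 units


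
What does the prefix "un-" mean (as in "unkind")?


Prefix: un-
As in: unkind -> un- + kind
Meaning = not / reverse


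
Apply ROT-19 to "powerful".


Word: "powerful"
Shift: 19
Each letter → (letter + shift) mod 26:
  'p' (15) + 19 = 8 → 'i'
  'o' (14) + 19 = 7 → 'h'
  'w' (22) + 19 = 15 → 'p'
  'e' (4) + 19 = 23 → 'x'
  'r' (17) + 19 = 10 → 'k'
  'f' (5) + 19 = 24 → 'y'
  'u' (20) + 19 = 13 → 'n'
  'l' (11) + 19 = 4 → 'e'
Result = "ihpxkyne"


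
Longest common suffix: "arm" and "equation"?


Word 1: "arm"
Word 2: "equation"
Comparing from end:
  Pos -1: 'm' != 'n' (stop)
LCS = "" (length 0)


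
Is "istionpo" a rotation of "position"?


Word: "position", Candidate: "istionpo"
Method: check if candidate is substring of word+word
"positionposition" contains "istionpo"? No
Is rotation = No


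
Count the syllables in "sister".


Word: "sister"
Syllable breakdown: sis / ter
Counting: 2 parts
= 2 syllables


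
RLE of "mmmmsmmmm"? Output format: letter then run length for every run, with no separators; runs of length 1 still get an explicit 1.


String: "mmmmsmmmm"
Scanning for consecutive runs:
  'm' x 4
  's' x 1
  'm' x 4
RLE = "m4s1m4"


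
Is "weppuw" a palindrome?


Word: "weppuw"
Reversed: "wuppew"
Forward == Backward? weppuw != wuppew
Palindrome = No


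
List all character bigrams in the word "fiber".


Word: "fiber" (length 5)
Number of bigrams = 5 - 2 + 1 = 4
  Position 0: "fi"
  Position 1: "ib"
  Position 2: "be"
  Position 3: "er"
Bigrams = "fi", "ib", "be", "er"


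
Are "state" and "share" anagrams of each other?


Word 1: "state" → sorted: aestt
Word 2: "share" → sorted: aehrs
Same letters? aestt != aehrs
Anagram = No


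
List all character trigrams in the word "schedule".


Word: "schedule" (length 8)
Number of trigrams = 8 - 3 + 1 = 6
  Position 0: "sch"
  Position 1: "che"
  Position 2: "hed"
  Position 3: "edu"
  Position 4: "dul"
  Position 5: "ule"
Trigrams = "sch", "che", "hed", "edu", "dul", "ule"


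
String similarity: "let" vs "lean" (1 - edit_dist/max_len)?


Word 1: "let" (length 3)
Word 2: "lean" (length 4)
One optimal edit sequence:
  1. keep 'l'
  2. keep 'e'
  3. insert 'a'  (+1)
  4. substitute 't' -> 'n'  (+1)
Edit distance = 2
Max length = max(3, 4) = 4
Similarity = 1 - 2/4
= 0.5000


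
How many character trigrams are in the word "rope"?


Word: "rope" (length 4)
Number of 3-grams = length - 3 + 1 = 4 - 3 + 1
= 2


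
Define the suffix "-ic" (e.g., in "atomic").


Suffix: -ic
Example: atomic (atom + -ic)
Meaning = relating to


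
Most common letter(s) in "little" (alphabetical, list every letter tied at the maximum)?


Word: "little"
Letter counts:
  'e': 1
  'i': 1
  'l': 2
  't': 2
Maximum count = 2
Most frequent = 'l', 't' (2 times each)


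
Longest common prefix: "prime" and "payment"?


Word 1: "prime"
Word 2: "payment"
Comparing from start:
  Pos 0: 'p' == 'p'
  Pos 1: 'r' != 'a' (stop)
LCP = "p" (length 1)


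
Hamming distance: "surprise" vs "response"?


Comparing character by character (same length = 8):
  Pos 0: 's' vs 'r' !=
  Pos 1: 'u' vs 'e' !=
  Pos 2: 'r' vs 's' !=
  Pos 3: 'p' vs 'p' =
  Pos 4: 'r' vs 'o' !=
  Pos 5: 'i' vs 'n' !=
  Pos 6: 's' vs 's' =
  Pos 7: 'e' vs 'e' =
Hamming distance = 5


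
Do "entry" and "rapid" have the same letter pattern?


Pattern of "entry": [0, 1, 2, 3, 4]
Pattern of "rapid": [0, 1, 2, 3, 4]
Patterns match
Same pattern = Yes


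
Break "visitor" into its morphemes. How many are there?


Word: "visitor"
Morphemes: visit / -or
Each morpheme carries meaning
= 2 morphemes


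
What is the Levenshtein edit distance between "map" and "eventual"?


Word 1: "map" (length 3)
Word 2: "eventual" (length 8)
One optimal edit sequence (insert/delete/substitute each cost 1):
  1. insert 'e'  (+1)
  2. insert 'v'  (+1)
  3. insert 'e'  (+1)
  4. insert 'n'  (+1)
  5. insert 't'  (+1)
  6. substitute 'm' -> 'u'  (+1)
  7. keep 'a'
  8. substitute 'p' -> 'l'  (+1)
Total edit operations: 7
Edit distance = 7


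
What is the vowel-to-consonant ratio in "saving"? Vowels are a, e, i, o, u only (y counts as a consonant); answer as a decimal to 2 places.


Word: "saving"
Vowels (a,e,i,o,u): 2
Consonants: 4
Ratio = 2/4
= 0.50


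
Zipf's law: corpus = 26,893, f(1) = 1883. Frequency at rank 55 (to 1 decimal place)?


Zipf's law: f(r) = f(1) / r
f(1) = 1883
f(55) = 1883 / 55
= 34.2 occurrences


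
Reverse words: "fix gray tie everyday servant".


Original: "fix gray tie everyday servant"
Words (1..n): fix | gray | tie | everyday | servant
Reversed (n..1): servant | everyday | tie | gray | fix
Result = "servant everyday tie gray fix"


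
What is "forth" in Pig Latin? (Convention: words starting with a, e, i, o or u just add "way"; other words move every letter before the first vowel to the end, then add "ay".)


Word: "forth"
Starts with consonant(s) → move to end, add 'ay'
Consonant cluster: "f"
Pig Latin = "orthfay"


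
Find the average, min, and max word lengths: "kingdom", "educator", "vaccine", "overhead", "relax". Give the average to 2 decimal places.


Lengths: "kingdom"=7, "educator"=8, "vaccine"=7, "overhead"=8, "relax"=5
Sum = 35, Count = 5
Average = 35/5 = 7.00
= avg=7.00, min=5, max=8


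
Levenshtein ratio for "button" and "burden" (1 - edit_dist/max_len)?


Word 1: "button" (length 6)
Word 2: "burden" (length 6)
One optimal edit sequence:
  1. keep 'b'
  2. keep 'u'
  3. substitute 't' -> 'r'  (+1)
  4. substitute 't' -> 'd'  (+1)
  5. substitute 'o' -> 'e'  (+1)
  6. keep 'n'
Edit distance = 3
Max length = max(6, 6) = 6
Similarity = 1 - 3/6
= 0.5000


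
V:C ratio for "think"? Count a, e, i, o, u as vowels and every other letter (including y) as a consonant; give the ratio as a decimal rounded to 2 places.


Word: "think"
Vowels (a,e,i,o,u): 1
Consonants: 4
Ratio = 1/4
= 0.25


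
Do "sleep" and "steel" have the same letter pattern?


Pattern of "sleep": [0, 1, 2, 2, 3]
Pattern of "steel": [0, 1, 2, 2, 3]
Patterns match
Same pattern = Yes


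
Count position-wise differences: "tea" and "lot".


Comparing character by character (same length = 3):
  Pos 0: 't' vs 'l' !=
  Pos 1: 'e' vs 'o' !=
  Pos 2: 'a' vs 't' !=
Hamming distance = 3


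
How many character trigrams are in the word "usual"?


Word: "usual" (length 5)
Number of 3-grams = length - 3 + 1 = 5 - 3 + 1
= 3


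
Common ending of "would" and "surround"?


Word 1: "would"
Word 2: "surround"
Comparing from end:
  Pos -1: 'd' == 'd'
  Pos -2: 'l' != 'n' (stop)
LCS = "d" (length 1)


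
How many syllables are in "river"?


Word: "river"
Syllable breakdown: riv | er
Counting: 2 parts
= 2 syllables


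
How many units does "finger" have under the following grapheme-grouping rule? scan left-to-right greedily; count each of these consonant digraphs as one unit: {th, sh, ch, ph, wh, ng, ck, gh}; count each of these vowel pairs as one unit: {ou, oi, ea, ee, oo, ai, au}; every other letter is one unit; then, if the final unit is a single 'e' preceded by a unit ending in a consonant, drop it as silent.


Word: "finger" (6 letters)
Left-to-right scan:
  [1] 'f' (letter)
  [2] 'i' (letter)
  [3] 'ng' (digraph)
  [4] 'e' (letter)
  [5] 'r' (letter)
Units from scan: 5
Sound units = 5 units


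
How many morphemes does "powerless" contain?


Word: "powerless"
Morphemes: power / -less
Each morpheme carries meaning
= 2 morphemes


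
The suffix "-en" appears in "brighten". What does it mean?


Suffix: -en
As in: brighten -> bright + -en
Meaning = to make / become


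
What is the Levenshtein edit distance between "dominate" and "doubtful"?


Word 1: "dominate" (length 8)
Word 2: "doubtful" (length 8)
One optimal edit sequence (insert/delete/substitute each cost 1):
  1. keep 'd'
  2. keep 'o'
  3. substitute 'm' -> 'u'  (+1)
  4. substitute 'i' -> 'b'  (+1)
  5. substitute 'n' -> 't'  (+1)
  6. substitute 'a' -> 'f'  (+1)
  7. substitute 't' -> 'u'  (+1)
  8. substitute 'e' -> 'l'  (+1)
Total edit operations: 6
Edit distance = 6


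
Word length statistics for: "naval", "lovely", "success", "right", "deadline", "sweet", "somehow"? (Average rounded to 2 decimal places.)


Lengths: "naval"=5, "lovely"=6, "success"=7, "right"=5, "deadline"=8, "sweet"=5, "somehow"=7
Sum = 43, Count = 7
Average = 43/7 = 6.14
= avg=6.14, min=5, max=8


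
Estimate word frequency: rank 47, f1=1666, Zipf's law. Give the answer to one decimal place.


Zipf's law: f(r) = f(1) / r
f(1) = 1666
f(47) = 1666 / 47
= 35.4 occurrences


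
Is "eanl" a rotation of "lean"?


Word: "lean", Candidate: "eanl"
Method: check if candidate is substring of word+word
"leanlean" contains "eanl"? Yes
Is rotation = Yes


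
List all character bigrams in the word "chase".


Word: "chase" (length 5)
Number of bigrams = 5 - 2 + 1 = 4
  Position 0: "ch"
  Position 1: "ha"
  Position 2: "as"
  Position 3: "se"
Bigrams = "ch", "ha", "as", "se"


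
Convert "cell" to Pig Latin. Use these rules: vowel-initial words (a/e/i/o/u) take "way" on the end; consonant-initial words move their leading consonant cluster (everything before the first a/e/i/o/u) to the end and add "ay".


Word: "cell"
Starts with consonant(s) → move to end, add 'ay'
Consonant cluster: "c"
Pig Latin = "ellcay"


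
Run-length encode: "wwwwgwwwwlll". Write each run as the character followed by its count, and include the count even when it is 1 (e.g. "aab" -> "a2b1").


String: "wwwwgwwwwlll"
Scanning for consecutive runs:
  'w' x 4
  'g' x 1
  'w' x 4
  'l' x 3
RLE = "w4g1w4l3"


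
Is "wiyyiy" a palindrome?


Word: "wiyyiy"
Reversed: "yiyyiw"
Forward == Backward? wiyyiy != yiyyiw
Palindrome = No


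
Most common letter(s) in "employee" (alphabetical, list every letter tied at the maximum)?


Word: "employee"
Letter counts:
  'e': 3
  'l': 1
  'm': 1
  'o': 1
  'p': 1
  'y': 1
Maximum count = 3
Most frequent = 'e' (3 times each)


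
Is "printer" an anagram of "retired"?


Word 1: "retired" → sorted: deeirrt
Word 2: "printer" → sorted: einprrt
Same letters? deeirrt != einprrt
Anagram = No


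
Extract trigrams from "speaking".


Word: "speaking" (length 8)
Number of trigrams = 8 - 3 + 1 = 6
  Position 0: "spe"
  Position 1: "pea"
  Position 2: "eak"
  Position 3: "aki"
  Position 4: "kin"
  Position 5: "ing"
Trigrams = "spe", "pea", "eak", "aki", "kin", "ing"


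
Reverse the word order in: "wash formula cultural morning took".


Original: "wash formula cultural morning took"
Words (1..n): wash | formula | cultural | morning | took
Reversed (n..1): took | morning | cultural | formula | wash
Result = "took morning cultural formula wash"


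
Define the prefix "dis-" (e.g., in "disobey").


Prefix: dis-
As in: disobey -> dis- + obey
Meaning = not / opposite


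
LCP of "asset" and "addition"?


Word 1: "asset"
Word 2: "addition"
Comparing from start:
  Pos 0: 'a' == 'a'
  Pos 1: 's' != 'd' (stop)
LCP = "a" (length 1)


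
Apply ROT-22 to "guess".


Word: "guess"
Shift: 22
Each letter → (letter + shift) mod 26:
  'g' (6) + 22 = 2 → 'c'
  'u' (20) + 22 = 16 → 'q'
  'e' (4) + 22 = 0 → 'a'
  's' (18) + 22 = 14 → 'o'
  's' (18) + 22 = 14 → 'o'
Result = "cqaoo"


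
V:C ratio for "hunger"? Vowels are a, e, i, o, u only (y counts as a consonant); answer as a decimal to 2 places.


Word: "hunger"
Vowels (a,e,i,o,u): 2
Consonants: 4
Ratio = 2/4
= 0.50


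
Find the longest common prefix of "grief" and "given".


Word 1: "grief"
Word 2: "given"
Comparing from start:
  Pos 0: 'g' == 'g'
  Pos 1: 'r' != 'i' (stop)
LCP = "g" (length 1)


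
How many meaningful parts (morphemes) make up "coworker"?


Word: "coworker"
Morphemes: co- / work / -er
Each morpheme carries meaning
= 3 morphemes


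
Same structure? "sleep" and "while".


Pattern of "sleep": [0, 1, 2, 2, 3]
Pattern of "while": [0, 1, 2, 3, 4]
Patterns do not match
Same pattern = No


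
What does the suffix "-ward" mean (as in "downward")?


Suffix: -ward
As in: downward -> down + -ward
Meaning = in the direction of


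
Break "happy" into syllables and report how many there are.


Word: "happy"
Syllable breakdown: hap / py
Counting: 2 parts
= 2 syllables


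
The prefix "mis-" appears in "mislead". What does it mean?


Prefix: mis-
Example: mislead (mis- + lead)
Meaning = wrongly


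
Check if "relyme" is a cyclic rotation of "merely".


Word: "merely", Candidate: "relyme"
Method: check if candidate is substring of word+word
"merelymerely" contains "relyme"? Yes
Is rotation = Yes


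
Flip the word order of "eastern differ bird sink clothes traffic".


Original: "eastern differ bird sink clothes traffic"
Words (1..n): eastern | differ | bird | sink | clothes | traffic
Reversed (n..1): traffic | clothes | sink | bird | differ | eastern
Result = "traffic clothes sink bird differ eastern"


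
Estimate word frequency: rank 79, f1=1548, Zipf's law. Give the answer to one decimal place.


Zipf's law: f(r) = f(1) / r
f(1) = 1548
f(79) = 1548 / 79
= 19.6 occurrences


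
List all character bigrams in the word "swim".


Word: "swim" (length 4)
Number of bigrams = 4 - 2 + 1 = 3
  Position 0: "sw"
  Position 1: "wi"
  Position 2: "im"
Bigrams = "sw", "wi", "im"


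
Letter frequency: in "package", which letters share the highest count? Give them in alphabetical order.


Word: "package"
Letter counts:
  'a': 2
  'c': 1
  'e': 1
  'g': 1
  'k': 1
  'p': 1
Maximum count = 2
Most frequent = 'a' (2 times each)


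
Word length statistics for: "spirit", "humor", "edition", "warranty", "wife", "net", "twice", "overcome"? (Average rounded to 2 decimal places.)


Lengths: "spirit"=6, "humor"=5, "edition"=7, "warranty"=8, "wife"=4, "net"=3, "twice"=5, "overcome"=8
Sum = 46, Count = 8
Average = 46/8 = 5.75
= avg=5.75, min=3, max=8


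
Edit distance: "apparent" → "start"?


Word 1: "apparent" (length 8)
Word 2: "start" (length 5)
One optimal edit sequence (insert/delete/substitute each cost 1):
  1. delete 'a'  (+1)
  2. substitute 'p' -> 's'  (+1)
  3. substitute 'p' -> 't'  (+1)
  4. keep 'a'
  5. keep 'r'
  6. delete 'e'  (+1)
  7. delete 'n'  (+1)
  8. keep 't'
Total edit operations: 5
Edit distance = 5


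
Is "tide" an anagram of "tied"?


Word 1: "tied" → sorted: deit
Word 2: "tide" → sorted: deit
Same letters? deit == deit
Anagram = Yes


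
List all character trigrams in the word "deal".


Word: "deal" (length 4)
Number of trigrams = 4 - 3 + 1 = 2
  Position 0: "dea"
  Position 1: "eal"
Trigrams = "dea", "eal"


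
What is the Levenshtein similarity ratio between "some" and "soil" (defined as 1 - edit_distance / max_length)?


Word 1: "some" (length 4)
Word 2: "soil" (length 4)
One optimal edit sequence:
  1. keep 's'
  2. keep 'o'
  3. substitute 'm' -> 'i'  (+1)
  4. substitute 'e' -> 'l'  (+1)
Edit distance = 2
Max length = max(4, 4) = 4
Similarity = 1 - 2/4
= 0.5000


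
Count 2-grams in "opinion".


Word: "opinion" (length 7)
Number of 2-grams = length - 2 + 1 = 7 - 2 + 1
= 6


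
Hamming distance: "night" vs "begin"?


Comparing character by character (same length = 5):
  Pos 0: 'n' vs 'b' !=
  Pos 1: 'i' vs 'e' !=
  Pos 2: 'g' vs 'g' =
  Pos 3: 'h' vs 'i' !=
  Pos 4: 't' vs 'n' !=
Hamming distance = 4


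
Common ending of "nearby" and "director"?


Word 1: "nearby"
Word 2: "director"
Comparing from end:
  Pos -1: 'y' != 'r' (stop)
LCS = "" (length 0)


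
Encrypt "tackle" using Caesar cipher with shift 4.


Word: "tackle"
Shift: 4
Each letter → (letter + shift) mod 26:
  't' (19) + 4 = 23 → 'x'
  'a' (0) + 4 = 4 → 'e'
  'c' (2) + 4 = 6 → 'g'
  'k' (10) + 4 = 14 → 'o'
  'l' (11) + 4 = 15 → 'p'
  'e' (4) + 4 = 8 → 'i'
Result = "xegopi"


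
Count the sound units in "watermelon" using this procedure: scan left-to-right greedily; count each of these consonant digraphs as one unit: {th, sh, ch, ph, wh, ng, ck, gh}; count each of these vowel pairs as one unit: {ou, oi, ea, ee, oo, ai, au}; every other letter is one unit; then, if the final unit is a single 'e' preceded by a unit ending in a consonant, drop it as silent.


Word: "watermelon" (10 letters)
Left-to-right scan:
  (1) 'w' (letter)
  (2) 'a' (letter)
  (3) 't' (letter)
  (4) 'e' (letter)
  (5) 'r' (letter)
  (6) 'm' (letter)
  (7) 'e' (letter)
  (8) 'l' (letter)
  (9) 'o' (letter)
  (10) 'n' (letter)
Units from scan: 10
Sound units = 10 units


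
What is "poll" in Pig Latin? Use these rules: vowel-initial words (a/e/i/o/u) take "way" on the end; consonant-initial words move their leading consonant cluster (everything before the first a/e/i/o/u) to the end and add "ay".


Word: "poll"
Starts with consonant(s) → move to end, add 'ay'
Consonant cluster: "p"
Pig Latin = "ollpay"


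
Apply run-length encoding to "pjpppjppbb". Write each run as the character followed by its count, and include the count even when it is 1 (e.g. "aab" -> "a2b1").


String: "pjpppjppbb"
Scanning for consecutive runs:
  'p' x 1
  'j' x 1
  'p' x 3
  'j' x 1
  'p' x 2
  'b' x 2
RLE = "p1j1p3j1p2b2"


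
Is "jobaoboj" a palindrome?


Word: "jobaoboj"
Reversed: "joboaboj"
Forward == Backward? jobaoboj != joboaboj
Palindrome = No


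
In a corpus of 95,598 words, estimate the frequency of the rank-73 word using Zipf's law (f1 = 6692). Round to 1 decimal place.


Zipf's law: f(r) = f(1) / r
f(1) = 6692
f(73) = 6692 / 73
= 91.7 occurrences


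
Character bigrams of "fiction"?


Word: "fiction" (length 7)
Number of bigrams = 7 - 2 + 1 = 6
  Position 0: "fi"
  Position 1: "ic"
  Position 2: "ct"
  Position 3: "ti"
  Position 4: "io"
  Position 5: "on"
Bigrams = "fi", "ic", "ct", "ti", "io", "on"


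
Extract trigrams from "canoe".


Word: "canoe" (length 5)
Number of trigrams = 5 - 3 + 1 = 3
  Position 0: "can"
  Position 1: "ano"
  Position 2: "noe"
Trigrams = "can", "ano", "noe"


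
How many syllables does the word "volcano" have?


Word: "volcano"
Syllable breakdown: vol-ca-no
Counting: 3 parts
= 3 syllables


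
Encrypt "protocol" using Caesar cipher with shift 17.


Word: "protocol"
Shift: 17
Each letter → (letter + shift) mod 26:
  'p' (15) + 17 = 6 → 'g'
  'r' (17) + 17 = 8 → 'i'
  'o' (14) + 17 = 5 → 'f'
  't' (19) + 17 = 10 → 'k'
  'o' (14) + 17 = 5 → 'f'
  'c' (2) + 17 = 19 → 't'
  'o' (14) + 17 = 5 → 'f'
  'l' (11) + 17 = 2 → 'c'
Result = "gifkftfc"


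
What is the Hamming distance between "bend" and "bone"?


Comparing character by character (same length = 4):
  Pos 0: 'b' vs 'b' =
  Pos 1: 'e' vs 'o' !=
  Pos 2: 'n' vs 'n' =
  Pos 3: 'd' vs 'e' !=
Hamming distance = 2


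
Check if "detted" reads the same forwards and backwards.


Word: "detted"
Reversed: "detted"
Forward == Backward? detted == detted
Palindrome = Yes


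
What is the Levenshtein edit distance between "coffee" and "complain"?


Word 1: "coffee" (length 6)
Word 2: "complain" (length 8)
One optimal edit sequence (insert/delete/substitute each cost 1):
  1. keep 'c'
  2. keep 'o'
  3. insert 'm'  (+1)
  4. insert 'p'  (+1)
  5. substitute 'f' -> 'l'  (+1)
  6. substitute 'f' -> 'a'  (+1)
  7. substitute 'e' -> 'i'  (+1)
  8. substitute 'e' -> 'n'  (+1)
Total edit operations: 6
Edit distance = 6


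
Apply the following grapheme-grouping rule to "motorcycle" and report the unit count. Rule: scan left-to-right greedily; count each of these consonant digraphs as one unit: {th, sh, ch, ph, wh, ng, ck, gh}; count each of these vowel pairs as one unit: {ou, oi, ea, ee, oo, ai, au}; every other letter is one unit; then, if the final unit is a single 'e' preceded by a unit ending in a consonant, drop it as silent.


Word: "motorcycle" (10 letters)
Left-to-right scan:
  1. 'm' (letter)
  2. 'o' (letter)
  3. 't' (letter)
  4. 'o' (letter)
  5. 'r' (letter)
  6. 'c' (letter)
  7. 'y' (letter)
  8. 'c' (letter)
  9. 'l' (letter)
  10. 'e' (letter)
Units from scan: 10
Final unit is 'e' after a consonant -> drop as silent (-1)
Sound units = 9 units


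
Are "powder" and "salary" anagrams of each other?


Word 1: "powder" → sorted: deoprw
Word 2: "salary" → sorted: aalrsy
Same letters? deoprw != aalrsy
Anagram = No


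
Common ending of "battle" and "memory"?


Word 1: "battle"
Word 2: "memory"
Comparing from end:
  Pos -1: 'e' != 'y' (stop)
LCS = "" (length 0)


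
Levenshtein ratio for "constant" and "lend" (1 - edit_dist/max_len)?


Word 1: "constant" (length 8)
Word 2: "lend" (length 4)
One optimal edit sequence:
  1. delete 'c'  (+1)
  2. delete 'o'  (+1)
  3. delete 'n'  (+1)
  4. delete 's'  (+1)
  5. substitute 't' -> 'l'  (+1)
  6. substitute 'a' -> 'e'  (+1)
  7. keep 'n'
  8. substitute 't' -> 'd'  (+1)
Edit distance = 7
Max length = max(8, 4) = 8
Similarity = 1 - 7/8
= 0.1250


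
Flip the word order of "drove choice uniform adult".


Original: "drove choice uniform adult"
Words (1..n): drove | choice | uniform | adult
Reversed (n..1): adult | uniform | choice | drove
Result = "adult uniform choice drove"


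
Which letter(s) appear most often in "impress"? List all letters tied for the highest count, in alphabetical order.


Word: "impress"
Letter counts:
  'e': 1
  'i': 1
  'm': 1
  'p': 1
  'r': 1
  's': 2
Maximum count = 2
Most frequent = 's' (2 times each)


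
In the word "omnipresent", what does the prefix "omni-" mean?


Prefix: omni-
Example: omnipresent = omni- + present
Meaning = all


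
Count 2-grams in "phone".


Word: "phone" (length 5)
Number of 2-grams = length - 2 + 1 = 5 - 2 + 1
= 4


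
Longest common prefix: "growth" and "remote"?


Word 1: "growth"
Word 2: "remote"
Comparing from start:
  Pos 0: 'g' != 'r' (stop)
LCP = "" (length 0)


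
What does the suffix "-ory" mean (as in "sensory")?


Suffix: -ory
As in: sensory -> sense + -ory, with a spelling change
Meaning = relating to / place for


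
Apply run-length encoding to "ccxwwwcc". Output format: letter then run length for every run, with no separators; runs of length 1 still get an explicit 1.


String: "ccxwwwcc"
Scanning for consecutive runs:
  'c' x 2
  'x' x 1
  'w' x 3
  'c' x 2
RLE = "c2x1w3c2"


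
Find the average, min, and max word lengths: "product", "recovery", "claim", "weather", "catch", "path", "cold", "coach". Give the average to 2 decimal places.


Lengths: "product"=7, "recovery"=8, "claim"=5, "weather"=7, "catch"=5, "path"=4, "cold"=4, "coach"=5
Sum = 45, Count = 8
Average = 45/8 = 5.63
= avg=5.63, min=4, max=8


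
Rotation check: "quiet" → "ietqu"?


Word: "quiet", Candidate: "ietqu"
Method: check if candidate is substring of word+word
"quietquiet" contains "ietqu"? Yes
Is rotation = Yes


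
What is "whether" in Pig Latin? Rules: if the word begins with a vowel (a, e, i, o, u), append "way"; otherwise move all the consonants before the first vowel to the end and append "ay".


Word: "whether"
Starts with consonant(s) → move to end, add 'ay'
Consonant cluster: "wh"
Pig Latin = "etherwhay"


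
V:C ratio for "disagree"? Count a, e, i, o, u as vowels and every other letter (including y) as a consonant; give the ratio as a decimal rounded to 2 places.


Word: "disagree"
Vowels (a,e,i,o,u): 4
Consonants: 4
Ratio = 4/4
= 1.00


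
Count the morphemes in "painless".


Word: "painless"
Morphemes: pain | -less
Each morpheme carries meaning
= 2 morphemes


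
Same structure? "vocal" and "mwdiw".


Pattern of "vocal": [0, 1, 2, 3, 4]
Pattern of "mwdiw": [0, 1, 2, 3, 1]
Patterns do not match
Same pattern = No


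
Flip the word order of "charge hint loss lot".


Original: "charge hint loss lot"
Words (1..n): charge | hint | loss | lot
Reversed (n..1): lot | loss | hint | charge
Result = "lot loss hint charge"


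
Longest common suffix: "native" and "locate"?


Word 1: "native"
Word 2: "locate"
Comparing from end:
  Pos -1: 'e' == 'e'
  Pos -2: 'v' != 't' (stop)
LCS = "e" (length 1)


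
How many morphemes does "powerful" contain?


Word: "powerful"
Morphemes: power + -ful
Each morpheme carries meaning
= 2 morphemes


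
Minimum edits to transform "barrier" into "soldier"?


Word 1: "barrier" (length 7)
Word 2: "soldier" (length 7)
One optimal edit sequence (insert/delete/substitute each cost 1):
  1. substitute 'b' -> 's'  (+1)
  2. substitute 'a' -> 'o'  (+1)
  3. substitute 'r' -> 'l'  (+1)
  4. substitute 'r' -> 'd'  (+1)
  5. keep 'i'
  6. keep 'e'
  7. keep 'r'
Total edit operations: 4
Edit distance = 4


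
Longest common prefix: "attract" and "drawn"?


Word 1: "attract"
Word 2: "drawn"
Comparing from start:
  Pos 0: 'a' != 'd' (stop)
LCP = "" (length 0)


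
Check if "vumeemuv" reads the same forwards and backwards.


Word: "vumeemuv"
Reversed: "vumeemuv"
Forward == Backward? vumeemuv == vumeemuv
Palindrome = Yes


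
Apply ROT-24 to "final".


Word: "final"
Shift: 24
Each letter → (letter + shift) mod 26:
  'f' (5) + 24 = 3 → 'd'
  'i' (8) + 24 = 6 → 'g'
  'n' (13) + 24 = 11 → 'l'
  'a' (0) + 24 = 24 → 'y'
  'l' (11) + 24 = 9 → 'j'
Result = "dglyj"


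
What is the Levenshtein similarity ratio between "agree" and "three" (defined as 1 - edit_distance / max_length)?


Word 1: "agree" (length 5)
Word 2: "three" (length 5)
One optimal edit sequence:
  1. substitute 'a' -> 't'  (+1)
  2. substitute 'g' -> 'h'  (+1)
  3. keep 'r'
  4. keep 'e'
  5. keep 'e'
Edit distance = 2
Max length = max(5, 5) = 5
Similarity = 1 - 2/5
= 0.6000
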